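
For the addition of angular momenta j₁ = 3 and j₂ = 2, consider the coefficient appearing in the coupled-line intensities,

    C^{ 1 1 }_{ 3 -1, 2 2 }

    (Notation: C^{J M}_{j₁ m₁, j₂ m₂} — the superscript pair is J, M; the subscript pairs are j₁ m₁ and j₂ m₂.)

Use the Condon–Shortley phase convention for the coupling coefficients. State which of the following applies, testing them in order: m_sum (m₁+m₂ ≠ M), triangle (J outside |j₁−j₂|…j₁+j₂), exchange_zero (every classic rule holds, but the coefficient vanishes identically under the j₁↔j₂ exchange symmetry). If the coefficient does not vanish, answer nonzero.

nonzero

m-sum: m₁+m₂ = -1+2 = 1, M = 1  ✓
triangle: |j₁−j₂| = 1 ≤ J = 1 ≤ j₁+j₂ = 5  ✓
exchange: j₁≠j₂ or m₁≠m₂ — the exchange symmetry imposes no constraint here
value check: CG = +√(1/35) = +0.169031 ≠ 0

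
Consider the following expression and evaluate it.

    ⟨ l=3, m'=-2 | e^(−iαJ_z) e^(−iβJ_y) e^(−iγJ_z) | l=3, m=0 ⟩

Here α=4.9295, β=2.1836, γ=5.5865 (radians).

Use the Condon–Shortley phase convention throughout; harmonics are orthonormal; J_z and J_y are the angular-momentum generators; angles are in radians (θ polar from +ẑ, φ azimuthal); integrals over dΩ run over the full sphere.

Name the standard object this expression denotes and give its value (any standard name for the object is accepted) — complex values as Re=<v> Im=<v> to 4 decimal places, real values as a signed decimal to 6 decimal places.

Wigner D-matrix element, Re=0.4781 Im=0.2217

This is a Wigner D-matrix element — the rotation-matrix element ⟨l m'| R(α,β,γ) |l m⟩ in the angular-momentum basis.
First d^3_{-2,0}(β=2.1836), then the phase factors e^{-i(-2)α} and e^{-i(0)γ}:
With c≡cos(β/2)=0.460889 and s≡sin(β/2)=0.887458, N=[1·120·6·6]^{1/2}=65.726707
k∈{2,3} keeps every argument non-negative
  k=2: (−1)^0·65.7267/(12)·0.4609^4·0.8875^2 = +0.194644
  k=3: (−1)^1·65.7267/(12)·0.4609^2·0.8875^4 = -0.721679
d^3_{-2,0}(2.1836) = +0.194644 -0.721679 = -0.527035
Phases: e^{-i·(-2)·4.9295}=-0.907198-0.420705i, e^{-i·(0)·5.5865}=+1.000000+0.000000i ⇒ D=+0.478125+0.221726i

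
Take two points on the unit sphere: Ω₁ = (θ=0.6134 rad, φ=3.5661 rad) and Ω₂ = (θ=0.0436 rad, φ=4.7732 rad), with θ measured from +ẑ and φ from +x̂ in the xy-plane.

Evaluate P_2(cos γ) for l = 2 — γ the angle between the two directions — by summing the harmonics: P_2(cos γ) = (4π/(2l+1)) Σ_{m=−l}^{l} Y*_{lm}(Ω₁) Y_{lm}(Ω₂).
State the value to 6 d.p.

0.523027

Term-by-term m-sum for l=2 (normalisation 4π/5 = 2.513274):
  m=-2: Y*=(0.084573, 0.096082)  Y=(-0.000728, 0.000089)  product (-0.000070, -0.000062)
  m=-1: Y*=(-0.331368, -0.149775)  Y=(0.002044, 0.033578)  product (0.004352, -0.011433)
  m=+0: Y*=(0.317245, -0.000000)  Y=(0.628986, 0.000000)  product (0.199543, 0.000000)
  m=+1: Y*=(0.331368, -0.149775)  Y=(-0.002044, 0.033578)  product (0.004352, 0.011433)
  m=+2: Y*=(0.084573, -0.096082)  Y=(-0.000728, -0.000089)  product (-0.000070, 0.000062)
Total Σ_m = (0.208106, 0.000000). Multiply by 2.513274: (0.523027, 0.000000). P_2(cos γ) = 0.523027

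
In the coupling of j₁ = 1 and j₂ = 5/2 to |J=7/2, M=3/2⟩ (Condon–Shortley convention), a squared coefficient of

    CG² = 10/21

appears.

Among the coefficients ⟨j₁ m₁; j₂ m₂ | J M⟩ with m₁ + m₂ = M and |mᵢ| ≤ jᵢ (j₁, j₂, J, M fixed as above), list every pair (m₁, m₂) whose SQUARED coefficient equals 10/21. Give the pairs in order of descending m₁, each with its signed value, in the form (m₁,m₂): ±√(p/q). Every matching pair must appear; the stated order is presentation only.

(1,1/2): +√(10/21); (0,3/2): +√(10/21)

Admissible pairs with m₁+m₂ = M = 3/2: (-1,5/2), (0,3/2), (1,1/2)
  (m₁,m₂)=(1,1/2): CG² = 10/21, CG = +√(10/21)   ← matches the target
  (m₁,m₂)=(0,3/2): CG² = 10/21, CG = +√(10/21)   ← matches the target
  (m₁,m₂)=(-1,5/2): CG² = 1/21, CG = +√(1/21)
Pairs with CG² = 10/21: (1,1/2): +√(10/21); (0,3/2): +√(10/21)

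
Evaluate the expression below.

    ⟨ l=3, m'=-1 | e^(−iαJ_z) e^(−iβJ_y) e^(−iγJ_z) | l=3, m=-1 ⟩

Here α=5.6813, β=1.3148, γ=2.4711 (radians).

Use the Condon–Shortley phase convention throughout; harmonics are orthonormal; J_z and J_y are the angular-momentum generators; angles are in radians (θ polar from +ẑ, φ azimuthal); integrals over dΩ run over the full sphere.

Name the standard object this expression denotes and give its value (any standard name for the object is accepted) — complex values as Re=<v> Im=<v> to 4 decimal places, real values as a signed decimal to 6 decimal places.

This is a Wigner D-matrix element — the rotation-matrix element ⟨l m'| R(α,β,γ) |l m⟩ in the angular-momentum basis.
D^3_{-1,-1}(5.6813,1.3148,2.4711) = e^{-i·-1·5.6813}·d^3_{-1,-1}(1.3148)·e^{-i·-1·2.4711}. Compute d first:
c=cos(1.314800/2)=0.791584, s=sin(1.314800/2)=0.611061; N=√[2·24·2·24]=48.000000
k: max(0,(-1)−(-1))=0 … min(3+(-1),3−(-1))=2
  k=0: (−1)^0·48.0000/(48)·0.7916^6·0.6111^0 = +0.246026
  k=1: (−1)^1·48.0000/(6)·0.7916^4·0.6111^2 = -1.172860
  k=2: (−1)^2·48.0000/(8)·0.7916^2·0.6111^4 = +0.524183
d^3_{-1,-1}(1.3148) = +0.246026 -1.172860 +0.524183 = -0.402651
D = (+0.824270-0.566197i)·(-0.402651)·(-0.783516+0.621372i) = +0.118383-0.384855i

Wigner D-matrix element, Re=0.1184 Im=-0.3849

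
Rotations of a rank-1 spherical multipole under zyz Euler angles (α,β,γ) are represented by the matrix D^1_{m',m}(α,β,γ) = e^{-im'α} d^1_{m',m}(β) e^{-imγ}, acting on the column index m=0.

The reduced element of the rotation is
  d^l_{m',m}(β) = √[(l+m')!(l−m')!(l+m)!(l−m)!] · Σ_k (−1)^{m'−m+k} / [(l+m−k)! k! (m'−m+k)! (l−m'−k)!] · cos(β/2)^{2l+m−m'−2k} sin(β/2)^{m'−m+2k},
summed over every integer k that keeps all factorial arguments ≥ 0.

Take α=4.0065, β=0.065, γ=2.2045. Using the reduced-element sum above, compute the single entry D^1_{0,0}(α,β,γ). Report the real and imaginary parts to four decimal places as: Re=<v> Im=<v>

Re=0.9979 Im=0.0000

Split into d^1_{0,0}(β=0.0650) × two z-phases.
c=cos(0.065000/2)=0.999472, s=sin(0.065000/2)=0.032494; N=√[1·1·1·1]=1.000000
The bounds max(0,m−m')=0 and min(l+m,l−m')=1 give 2 terms
  k=0: (−1)^0·1.0000/(1)·0.9995^2·0.0325^0 = +0.998944
  k=1: (−1)^1·1.0000/(1)·0.9995^0·0.0325^2 = -0.001056
d^1_{0,0}(0.0650) = +0.998944 -0.001056 = +0.997888
Attach z-rotation phases: D = e^{-i(0)(4.0065)}·(+0.997888)·e^{-i(0)(2.2045)} = +0.997888+0.000000i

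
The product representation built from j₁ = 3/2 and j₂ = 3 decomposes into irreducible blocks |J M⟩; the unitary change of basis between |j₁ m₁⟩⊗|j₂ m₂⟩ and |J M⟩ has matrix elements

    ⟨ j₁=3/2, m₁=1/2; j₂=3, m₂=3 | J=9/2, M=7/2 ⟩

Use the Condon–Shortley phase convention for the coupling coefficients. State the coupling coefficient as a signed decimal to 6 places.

√[10·0!3!6!/10! · 2!1!6!0!8!1!] = √(691200)
  +(−1)^0/∏(0,0,1,6,2,0)! = 1/1440  (running 1/1440)
⟨..|..⟩ = √(691200)·(1/1440) = +0.577350

+√(1/3) = +0.577350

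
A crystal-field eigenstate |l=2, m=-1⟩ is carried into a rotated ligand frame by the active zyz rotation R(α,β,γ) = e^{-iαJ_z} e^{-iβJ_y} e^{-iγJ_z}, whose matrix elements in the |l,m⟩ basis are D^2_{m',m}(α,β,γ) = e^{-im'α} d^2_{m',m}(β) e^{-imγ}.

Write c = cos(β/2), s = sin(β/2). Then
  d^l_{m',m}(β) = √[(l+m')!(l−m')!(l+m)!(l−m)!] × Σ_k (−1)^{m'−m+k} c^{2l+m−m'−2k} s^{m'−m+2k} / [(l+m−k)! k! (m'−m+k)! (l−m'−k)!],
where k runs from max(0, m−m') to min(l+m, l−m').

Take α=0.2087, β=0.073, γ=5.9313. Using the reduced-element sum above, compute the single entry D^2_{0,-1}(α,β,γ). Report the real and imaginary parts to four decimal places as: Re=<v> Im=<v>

Re=-0.0836 Im=0.0307

D^2_{0,-1}(0.2087,0.0730,5.9313) = e^{-i·0·0.2087}·d^2_{0,-1}(0.0730)·e^{-i·-1·5.9313}. Compute d first:
Half-angle: c=0.999334, s=0.036492. N=√(2·2·1·6)=4.898979
k∈{0,1} keeps every argument non-negative
  k=0: (−1)^1·4.8990/(2)·0.9993^3·0.0365^1 = -0.089208
  k=1: (−1)^2·4.8990/(2)·0.9993^1·0.0365^3 = +0.000119
d^2_{0,-1}(0.0730) = -0.089208 +0.000119 = -0.089089
D = (+1.000000+0.000000i)·(-0.089089)·(+0.938725-0.344668i) = -0.083630+0.030706i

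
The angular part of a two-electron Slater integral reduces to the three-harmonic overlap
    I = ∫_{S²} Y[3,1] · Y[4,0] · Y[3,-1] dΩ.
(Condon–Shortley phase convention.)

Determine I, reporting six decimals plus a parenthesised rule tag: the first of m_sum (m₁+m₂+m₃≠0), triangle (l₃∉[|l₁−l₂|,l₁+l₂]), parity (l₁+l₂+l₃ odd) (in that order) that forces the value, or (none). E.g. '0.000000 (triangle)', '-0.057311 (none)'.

Rules hold: Σm=0, L=10 even, 1≤3≤7.
N = 7·9·7 = 441
Δ = 4!·2!·4!/11! = 1/34650
Racah Σ t=1..3: t=1:−1/72 t=2:+1/16 t=3:−1/72 = 5/144
⇒ 3j(3 4 3; 0 0 0)² = 2/77, sgn -1
Racah Σ t=0..2: t=0:+1/1152 t=1:−1/36 t=2:+1/32 = 5/1152
⇒ 3j(3 4 3; 1 0 -1)² = 1/1386, sgn +1
4πI² = N·(3j₀)²·(3jₘ)² = 1/121
I = -1·√(0.00826446/4π) = -0.02564498
No selection rule forces the value: the integral is nonzero (none).

-0.025645 (none)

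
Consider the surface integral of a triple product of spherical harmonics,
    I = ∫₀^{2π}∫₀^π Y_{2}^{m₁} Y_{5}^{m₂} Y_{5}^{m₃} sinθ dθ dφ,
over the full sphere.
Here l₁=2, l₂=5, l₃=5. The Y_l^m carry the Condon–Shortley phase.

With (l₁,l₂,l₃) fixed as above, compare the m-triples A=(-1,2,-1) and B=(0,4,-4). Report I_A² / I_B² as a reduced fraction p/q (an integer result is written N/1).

7/6

Same 2,5,5: normalisation and zero-m 3j drop out of the ratio.
A: Δ: 2! 2! 8! / 13! → 1/38610; sum: t=1:−1/2880 t=2:+1/1440 = 1/2880; 3j²(2 5 5; -1 2 -1) = Δ·Π!·Σ² = 7/715  (sign +1)
B: Δ: 2! 2! 8! / 13! → 1/38610; sum: t=1:−1/40320 t=2:+1/20160 = 1/40320; 3j²(2 5 5; 0 4 -4) = Δ·Π!·Σ² = 6/715  (sign -1)
I_A²/I_B² = (7/715)/(6/715) = 7/6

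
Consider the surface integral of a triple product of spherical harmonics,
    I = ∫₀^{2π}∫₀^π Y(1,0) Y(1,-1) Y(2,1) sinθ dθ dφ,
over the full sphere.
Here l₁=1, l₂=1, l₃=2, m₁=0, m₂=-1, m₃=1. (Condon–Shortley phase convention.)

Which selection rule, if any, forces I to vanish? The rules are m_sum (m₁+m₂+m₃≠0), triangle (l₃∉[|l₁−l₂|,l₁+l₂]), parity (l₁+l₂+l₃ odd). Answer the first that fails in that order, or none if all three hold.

none

m₁+m₂+m₃ = 0 − 1 + 1 = 0  ✓
triangle: |1−1|=0 ≤ l₃=2 ≤ 1+1=2  ✓
parity: l₁+l₂+l₃ = 4 is even  ✓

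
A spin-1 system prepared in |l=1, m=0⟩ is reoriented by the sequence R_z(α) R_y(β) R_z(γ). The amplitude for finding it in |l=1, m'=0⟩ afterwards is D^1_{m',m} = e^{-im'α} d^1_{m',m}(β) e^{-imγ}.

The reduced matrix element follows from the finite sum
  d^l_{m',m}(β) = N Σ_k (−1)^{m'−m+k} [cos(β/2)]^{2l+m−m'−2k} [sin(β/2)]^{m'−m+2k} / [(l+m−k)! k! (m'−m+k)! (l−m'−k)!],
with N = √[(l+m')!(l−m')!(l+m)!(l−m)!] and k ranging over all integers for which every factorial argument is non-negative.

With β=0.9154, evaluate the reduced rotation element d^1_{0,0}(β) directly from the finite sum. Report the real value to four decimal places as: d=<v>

d^1_{0,0}(β=0.9154) via the finite sum:
With c≡cos(β/2)=0.897071 and s≡sin(β/2)=0.441886, N=[1·1·1·1]^{1/2}=1.000000
Admissible k: 0..1 (factorial args all ≥0)
  k=0: (−1)^0·1.0000/(1)·0.8971^2·0.4419^0 = +0.804737
  k=1: (−1)^1·1.0000/(1)·0.8971^0·0.4419^2 = -0.195263
d^1_{0,0}(0.9154) = +0.804737 -0.195263 = +0.609474

d=0.6095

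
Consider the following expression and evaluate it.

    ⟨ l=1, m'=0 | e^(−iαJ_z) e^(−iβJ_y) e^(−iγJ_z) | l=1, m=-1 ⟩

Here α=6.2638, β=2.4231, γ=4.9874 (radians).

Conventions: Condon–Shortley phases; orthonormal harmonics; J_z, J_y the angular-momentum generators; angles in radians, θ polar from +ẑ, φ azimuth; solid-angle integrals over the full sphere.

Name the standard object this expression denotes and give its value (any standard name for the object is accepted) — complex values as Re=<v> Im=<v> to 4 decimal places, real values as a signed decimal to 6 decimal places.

This is a Wigner D-matrix element — the rotation-matrix element ⟨l m'| R(α,β,γ) |l m⟩ in the angular-momentum basis.
First d^1_{0,-1}(β=2.4231), then the phase factors e^{-i(0)α} and e^{-i(-1)γ}:
c=cos(2.423100/2)=0.351569, s=sin(2.423100/2)=0.936162; N=√[1·1·1·2]=1.414214
Admissible k: 0..0 (factorial args all ≥0)
  k=0: (−1)^1·1.4142/(1)·0.3516^1·0.9362^1 = -0.465454
d^1_{0,-1}(2.4231) = -0.465454
Attach z-rotation phases: D = e^{-i(0)(6.2638)}·(-0.465454)·e^{-i(-1)(4.9874)} = -0.126397+0.447963i

Wigner D-matrix element, Re=-0.1264 Im=0.4480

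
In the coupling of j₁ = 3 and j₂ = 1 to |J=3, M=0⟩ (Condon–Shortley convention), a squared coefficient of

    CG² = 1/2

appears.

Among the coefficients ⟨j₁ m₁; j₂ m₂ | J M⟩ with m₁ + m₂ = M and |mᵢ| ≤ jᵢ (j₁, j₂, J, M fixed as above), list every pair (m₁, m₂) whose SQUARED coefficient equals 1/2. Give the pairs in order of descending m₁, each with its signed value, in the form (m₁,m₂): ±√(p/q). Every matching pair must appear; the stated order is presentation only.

(1,-1): +√(1/2); (-1,1): −√(1/2)

Admissible pairs with m₁+m₂ = M = 0: (-1,1), (0,0), (1,-1)
  (m₁,m₂)=(1,-1): CG² = 1/2, CG = +√(1/2)   ← matches the target
  (m₁,m₂)=(0,0): CG² = 0/1, CG = 0
  (m₁,m₂)=(-1,1): CG² = 1/2, CG = −√(1/2)   ← matches the target
Pairs with CG² = 1/2: (1,-1): +√(1/2); (-1,1): −√(1/2)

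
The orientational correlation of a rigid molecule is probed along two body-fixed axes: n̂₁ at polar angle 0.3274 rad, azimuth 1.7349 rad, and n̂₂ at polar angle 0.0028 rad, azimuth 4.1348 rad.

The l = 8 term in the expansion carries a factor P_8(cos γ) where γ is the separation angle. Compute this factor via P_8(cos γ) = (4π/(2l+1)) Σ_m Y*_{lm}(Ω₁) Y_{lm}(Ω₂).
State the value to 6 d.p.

Addition theorem: P_8(cos γ) = (4π/17) Σ_m Y*_{lm}(Ω₁) Y_{lm}(Ω₂), m = −8…8:
  [-8]  conj(Y_{8,-8})(Ω₁) = 0.00002 + 0.00006j ; Y_{8,-8}(Ω₂) = -0.00000 - 0.00000j ; Δ = 0.00000 - 0.00000j
  [-7]  conj(Y_{8,-7})(Ω₁) = 0.00063 - 0.00028j ; Y_{8,-7}(Ω₂) = -0.00000 + 0.00000j ; Δ = -0.00000 + 0.00000j
  [-6]  conj(Y_{8,-6})(Ω₁) = -0.00287 - 0.00432j ; Y_{8,-6}(Ω₂) = 0.00000 + 0.00000j ; Δ = -0.00000 - 0.00000j
  [-5]  conj(Y_{8,-5})(Ω₁) = -0.02024 + 0.01887j ; Y_{8,-5}(Ω₂) = -0.00000 - 0.00000j ; Δ = 0.00000 + 0.00000j
  [-4]  conj(Y_{8,-4})(Ω₁) = 0.08581 + 0.06611j ; Y_{8,-4}(Ω₂) = -0.00000 + 0.00000j ; Δ = -0.00000 + 0.00000j
  [-3]  conj(Y_{8,-3})(Ω₁) = 0.14352 - 0.26759j ; Y_{8,-3}(Ω₂) = 0.00000 + 0.00000j ; Δ = 0.00000 - 0.00000j
  [-2]  conj(Y_{8,-2})(Ω₁) = -0.52730 - 0.17956j ; Y_{8,-2}(Ω₂) = -0.00003 - 0.00007j ; Δ = 0.00000 + 0.00004j
  [-1]  conj(Y_{8,-1})(Ω₁) = -0.07994 + 0.48273j ; Y_{8,-1}(Ω₂) = -0.00754 + 0.01157j ; Δ = -0.00498 - 0.00457j
  [+0]  conj(Y_{8,0})(Ω₁) = -0.20966 + 0.00000j ; Y_{8,0}(Ω₂) = 1.16294 + 0.00000j ; Δ = -0.24382 + 0.00000j
  [+1]  conj(Y_{8,1})(Ω₁) = 0.07994 + 0.48273j ; Y_{8,1}(Ω₂) = 0.00754 + 0.01157j ; Δ = -0.00498 + 0.00457j
  [+2]  conj(Y_{8,2})(Ω₁) = -0.52730 + 0.17956j ; Y_{8,2}(Ω₂) = -0.00003 + 0.00007j ; Δ = 0.00000 - 0.00004j
  [+3]  conj(Y_{8,3})(Ω₁) = -0.14352 - 0.26759j ; Y_{8,3}(Ω₂) = -0.00000 + 0.00000j ; Δ = 0.00000 + 0.00000j
  [+4]  conj(Y_{8,4})(Ω₁) = 0.08581 - 0.06611j ; Y_{8,4}(Ω₂) = -0.00000 - 0.00000j ; Δ = -0.00000 - 0.00000j
  [+5]  conj(Y_{8,5})(Ω₁) = 0.02024 + 0.01887j ; Y_{8,5}(Ω₂) = 0.00000 - 0.00000j ; Δ = 0.00000 - 0.00000j
  [+6]  conj(Y_{8,6})(Ω₁) = -0.00287 + 0.00432j ; Y_{8,6}(Ω₂) = 0.00000 - 0.00000j ; Δ = -0.00000 + 0.00000j
  [+7]  conj(Y_{8,7})(Ω₁) = -0.00063 - 0.00028j ; Y_{8,7}(Ω₂) = 0.00000 + 0.00000j ; Δ = -0.00000 - 0.00000j
  [+8]  conj(Y_{8,8})(Ω₁) = 0.00002 - 0.00006j ; Y_{8,8}(Ω₂) = -0.00000 + 0.00000j ; Δ = 0.00000 + 0.00000j
Accumulated sum -0.25378 - 0.00000j; after 4π/(2l+1) scaling, -0.18760 - 0.00000j ⇒ P_8 = -0.187597

-0.187597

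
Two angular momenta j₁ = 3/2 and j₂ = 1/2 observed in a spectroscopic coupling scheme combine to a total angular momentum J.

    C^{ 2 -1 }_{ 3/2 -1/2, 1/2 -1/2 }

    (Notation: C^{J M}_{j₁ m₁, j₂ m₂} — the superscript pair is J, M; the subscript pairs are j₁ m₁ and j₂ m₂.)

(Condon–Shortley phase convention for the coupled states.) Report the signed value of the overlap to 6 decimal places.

triangle: 0!·3!·1!/5! = 6/120
(j±m)!: 1!·2!·0!·1!·1!·3! = 12
prefactor² = (2J+1)·Δ·N² = 3
  k=0: +1/(0!·0!·2!·0!·1!·1!) = 1/2
Σ = 1/2  ⇒  CG² = 3·(1/2)² = 3/4
CG = +√(3/4) = +0.866025

+√(3/4) = +0.866025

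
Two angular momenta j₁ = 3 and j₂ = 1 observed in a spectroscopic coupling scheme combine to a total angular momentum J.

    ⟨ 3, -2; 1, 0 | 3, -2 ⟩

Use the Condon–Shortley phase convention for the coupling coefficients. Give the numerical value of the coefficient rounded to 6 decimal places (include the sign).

triangle: 1!*5!*1!/8! = 120/40320
(j±m)!: 1!*5!*1!*1!*1!*5! = 14400
prefactor² = (2J+1)*Δ*N² = 300
  k=0: +1/(0!*1!*5!*1!*0!*0!) = 1/120
  k=1: −1/(1!*0!*4!*0!*1!*1!) = -1/24
Σ = -1/30  ⇒  CG² = 300*(-1/30)² = 1/3
CG = −√(1/3) = -0.577350

−√(1/3) ≈ -0.577350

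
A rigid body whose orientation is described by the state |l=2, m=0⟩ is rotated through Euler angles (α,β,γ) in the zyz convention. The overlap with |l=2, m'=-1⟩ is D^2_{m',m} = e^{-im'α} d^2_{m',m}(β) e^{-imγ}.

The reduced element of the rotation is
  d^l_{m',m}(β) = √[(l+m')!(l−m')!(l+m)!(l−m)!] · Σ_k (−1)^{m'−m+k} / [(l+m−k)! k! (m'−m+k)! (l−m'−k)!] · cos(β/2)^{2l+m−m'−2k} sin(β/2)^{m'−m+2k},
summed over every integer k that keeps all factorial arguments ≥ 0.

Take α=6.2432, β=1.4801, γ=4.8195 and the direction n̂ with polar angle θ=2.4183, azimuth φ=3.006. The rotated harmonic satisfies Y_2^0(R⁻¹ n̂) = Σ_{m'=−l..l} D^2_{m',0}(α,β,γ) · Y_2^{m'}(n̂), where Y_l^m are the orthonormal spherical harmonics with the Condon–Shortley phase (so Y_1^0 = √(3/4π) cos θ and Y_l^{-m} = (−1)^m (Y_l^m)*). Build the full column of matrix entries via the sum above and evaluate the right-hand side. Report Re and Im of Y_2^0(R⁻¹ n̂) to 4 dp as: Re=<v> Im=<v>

Re=0.1806 Im=0.0000

Need the full column D^2_{m',0} for m'=−2..2 at α=6.2432, β=1.4801, γ=4.8195.
cos(β/2)=0.738435, sin(β/2)=0.674325
d^2_{-2,0}: single k=2 term ⇒ +0.607349;  D = +0.605408-0.048518i
d^2_{-1,0}: k∈[1..2] ⇒ +0.665091 -0.554620 = +0.110472;  D = +0.110383-0.004416i
d^2_{0,0}: k∈[0..2] ⇒ +0.297337 -0.991797 +0.206765 = -0.487695;  D = -0.487695+0.000000i
d^2_{1,0}: k∈[0..1] ⇒ -0.665091 +0.554620 = -0.110472;  D = -0.110383-0.004416i
d^2_{2,0}: single k=0 term ⇒ +0.607349;  D = +0.605408+0.048518i
Y_2^{m'}(θ=2.4183,φ=3.006) and Σ D·Y over m':
  (+0.6054-0.0485i)·(+0.1630+0.0453i)  (+0.1104-0.0044i)·(+0.3798+0.0518i)  (-0.4877+0.0000i)·(+0.2163+0.0000i)  (-0.1104-0.0044i)·(-0.3798+0.0518i)  (+0.6054+0.0485i)·(+0.1630-0.0453i)
Y_2^0(R⁻¹ n̂) = +0.180600+0.000000i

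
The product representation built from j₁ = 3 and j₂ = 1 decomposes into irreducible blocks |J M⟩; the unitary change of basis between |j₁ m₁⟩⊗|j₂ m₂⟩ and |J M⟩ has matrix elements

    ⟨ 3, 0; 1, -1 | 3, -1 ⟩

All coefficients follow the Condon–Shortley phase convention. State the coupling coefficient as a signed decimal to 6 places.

+0.707107  (= +√(1/2))

triangle: 1!×5!×1!/8! = 120/40320
(j±m)!: 3!×3!×0!×2!×2!×4! = 3456
prefactor² = (2J+1)×Δ×N² = 72
  k=0: +1/(0!×1!×3!×0!×2!×1!) = 1/12
Σ = 1/12  ⇒  CG² = 72×(1/12)² = 1/2
CG = +√(1/2) = +0.707107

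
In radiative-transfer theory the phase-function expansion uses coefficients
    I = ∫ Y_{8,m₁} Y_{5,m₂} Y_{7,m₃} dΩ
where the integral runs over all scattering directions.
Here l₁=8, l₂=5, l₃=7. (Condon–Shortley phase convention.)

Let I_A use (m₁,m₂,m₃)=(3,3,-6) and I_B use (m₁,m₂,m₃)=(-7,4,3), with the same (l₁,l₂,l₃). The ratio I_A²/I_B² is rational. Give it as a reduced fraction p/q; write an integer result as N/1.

Same 8,5,7: normalisation and zero-m 3j drop out of the ratio.
A: Δ: 6! 10! 4! / 21! → 1/814773960; sum: t=4:+1/418037760 t=5:−1/2612736000 = 1/497664000; 3j²(8 5 7; 3 3 -6) = Δ·Π!·Σ² = 77/6460  (sign -1)
B: Δ: 6! 10! 4! / 21! → 1/814773960; sum: t=5:−1/10450944000 t=6:+1/1567641600 = 17/31352832000; 3j²(8 5 7; -7 4 3) = Δ·Π!·Σ² = 17/1140  (sign +1)
I_A²/I_B² = (77/6460)/(17/1140) = 231/289

231/289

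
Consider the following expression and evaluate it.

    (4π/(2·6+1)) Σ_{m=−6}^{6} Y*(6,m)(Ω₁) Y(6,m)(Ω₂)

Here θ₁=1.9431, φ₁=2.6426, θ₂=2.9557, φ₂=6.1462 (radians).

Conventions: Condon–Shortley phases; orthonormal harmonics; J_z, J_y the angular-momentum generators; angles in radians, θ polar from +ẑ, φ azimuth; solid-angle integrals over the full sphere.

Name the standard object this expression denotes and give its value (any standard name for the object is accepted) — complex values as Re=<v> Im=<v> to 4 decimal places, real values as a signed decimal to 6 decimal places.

This sum is the spherical-harmonic addition theorem: it equals the Legendre polynomial P_l(cos γ) of the angle γ between the two directions.
Addition theorem: P_6(cos γ) = (4π/13) Σ_m Y*_{lm}(Ω₁) Y_{lm}(Ω₂), m = −6…6:
  [-6]  conj(Y_{6,-6})(Ω₁) = -0.31214 - 0.04642j ; Y_{6,-6}(Ω₂) = 0.00001 + 0.00001j ; Δ = -0.00000 - 0.00001j
  [-5]  conj(Y_{6,-5})(Ω₁) = -0.34072 - 0.25721j ; Y_{6,-5}(Ω₂) = -0.00027 - 0.00022j ; Δ = 0.00004 + 0.00015j
  [-4]  conj(Y_{6,-4})(Ω₁) = -0.05047 - 0.11147j ; Y_{6,-4}(Ω₂) = 0.00342 + 0.00209j ; Δ = 0.00006 - 0.00049j
  [-3]  conj(Y_{6,-3})(Ω₁) = -0.02181 + 0.29497j ; Y_{6,-3}(Ω₂) = -0.02825 - 0.01231j ; Δ = 0.00425 - 0.00806j
  [-2]  conj(Y_{6,-2})(Ω₁) = -0.12315 + 0.19094j ; Y_{6,-2}(Ω₂) = 0.15422 + 0.04334j ; Δ = -0.02727 + 0.02411j
  [-1]  conj(Y_{6,-1})(Ω₁) = 0.19711 - 0.10743j ; Y_{6,-1}(Ω₂) = -0.50473 - 0.06958j ; Δ = -0.10696 + 0.04051j
  [+0]  conj(Y_{6,0})(Ω₁) = 0.24879 + 0.00000j ; Y_{6,0}(Ω₂) = 0.67975 + 0.00000j ; Δ = 0.16911 + 0.00000j
  [+1]  conj(Y_{6,1})(Ω₁) = -0.19711 - 0.10743j ; Y_{6,1}(Ω₂) = 0.50473 - 0.06958j ; Δ = -0.10696 - 0.04051j
  [+2]  conj(Y_{6,2})(Ω₁) = -0.12315 - 0.19094j ; Y_{6,2}(Ω₂) = 0.15422 - 0.04334j ; Δ = -0.02727 - 0.02411j
  [+3]  conj(Y_{6,3})(Ω₁) = 0.02181 + 0.29497j ; Y_{6,3}(Ω₂) = 0.02825 - 0.01231j ; Δ = 0.00425 + 0.00806j
  [+4]  conj(Y_{6,4})(Ω₁) = -0.05047 + 0.11147j ; Y_{6,4}(Ω₂) = 0.00342 - 0.00209j ; Δ = 0.00006 + 0.00049j
  [+5]  conj(Y_{6,5})(Ω₁) = 0.34072 - 0.25721j ; Y_{6,5}(Ω₂) = 0.00027 - 0.00022j ; Δ = 0.00004 - 0.00015j
  [+6]  conj(Y_{6,6})(Ω₁) = -0.31214 + 0.04642j ; Y_{6,6}(Ω₂) = 0.00001 - 0.00001j ; Δ = -0.00000 + 0.00001j
Σ over m = -0.09067 - 0.00000j; ×(4π/13) → -0.08765 - 0.00000j. Real part: -0.087645

Legendre polynomial (addition theorem), -0.087645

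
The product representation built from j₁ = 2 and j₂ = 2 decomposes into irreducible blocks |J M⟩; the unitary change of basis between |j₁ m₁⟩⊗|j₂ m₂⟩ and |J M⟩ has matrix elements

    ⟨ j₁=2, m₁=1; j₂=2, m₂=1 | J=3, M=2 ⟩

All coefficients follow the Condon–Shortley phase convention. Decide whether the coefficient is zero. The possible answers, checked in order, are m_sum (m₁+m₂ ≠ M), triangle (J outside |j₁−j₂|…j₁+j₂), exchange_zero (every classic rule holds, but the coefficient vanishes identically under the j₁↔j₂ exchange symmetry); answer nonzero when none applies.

exchange_zero

m-sum: m₁+m₂ = 1+1 = 2, M = 2  ✓
triangle: |j₁−j₂| = 0 ≤ J = 3 ≤ j₁+j₂ = 4  ✓
exchange: j₁=j₂ and m₁=m₂, and (−1)^(j₁+j₂−J) = (−1)^1 = −1 forces ⟨j₁m₁;j₂m₂|JM⟩ = −⟨j₂m₂;j₁m₁|JM⟩ = −⟨j₁m₁;j₂m₂|JM⟩ ⇒ the coefficient vanishes identically
Racah sum check: Σ_k collapses to 0 ⇒ CG = 0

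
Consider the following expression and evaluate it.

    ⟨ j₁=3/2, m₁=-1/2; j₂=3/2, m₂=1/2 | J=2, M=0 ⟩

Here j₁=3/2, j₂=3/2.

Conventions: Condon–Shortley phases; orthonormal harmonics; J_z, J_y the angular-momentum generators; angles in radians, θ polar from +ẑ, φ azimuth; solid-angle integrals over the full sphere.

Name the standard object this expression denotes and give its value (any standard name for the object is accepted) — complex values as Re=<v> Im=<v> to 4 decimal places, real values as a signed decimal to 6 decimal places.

Clebsch–Gordan coefficient, −√(1/4) ≈ -0.500000

This is a Clebsch–Gordan (vector-coupling) coefficient.
j₁+j₂−J=1  J+j₁−j₂=2  J−j₁+j₂=2  j₁+j₂+J+1=6
(j₁±m₁, j₂±m₂, J±M) = (1,2,2,1,2,2)
P² = 4/9
sum k=0..1:
  [0] +1/4 = 1/4
  [1] −1/1 = -1
S = -3/4
C² = P²·S² = 1/4 ; C = -0.500000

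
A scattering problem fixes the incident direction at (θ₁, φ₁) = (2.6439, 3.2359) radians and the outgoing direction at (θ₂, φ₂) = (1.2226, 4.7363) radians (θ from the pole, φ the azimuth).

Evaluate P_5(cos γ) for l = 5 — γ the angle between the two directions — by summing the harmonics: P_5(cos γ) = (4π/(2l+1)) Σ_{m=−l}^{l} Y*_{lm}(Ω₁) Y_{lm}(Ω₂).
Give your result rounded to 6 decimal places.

-0.345007

Summing Y*_{l m}(θ₁,φ₁)·Y_{l m}(θ₂,φ₂) over m ∈ [−5, 5]; prefactor 4π/(2·5+1) = 1.142397:
  m=-5: Y*=-0.010253-0.005228i  Y=+0.040625+0.338178i  product +0.001352-0.003680i
  m=-4: Y*=-0.062279-0.024675i  Y=+0.389186-0.037337i  product -0.025159-0.007278i
  m=-3: Y*=-0.215012-0.062508i  Y=-0.000984-0.013692i  product -0.000644+0.003005i
  m=-2: Y*=-0.438816-0.083763i  Y=+0.332110-0.015894i  product -0.147066-0.020844i
  m=-1: Y*=-0.412420-0.039010i  Y=-0.002485-0.103911i  product -0.003029+0.042952i
  m=+0: Y*=+0.153174-0.000000i  Y=+0.307439+0.000000i  product +0.047092+0.000000i
  m=+1: Y*=+0.412420-0.039010i  Y=+0.002485-0.103911i  product -0.003029-0.042952i
  m=+2: Y*=-0.438816+0.083763i  Y=+0.332110+0.015894i  product -0.147066+0.020844i
  m=+3: Y*=+0.215012-0.062508i  Y=+0.000984-0.013692i  product -0.000644-0.003005i
  m=+4: Y*=-0.062279+0.024675i  Y=+0.389186+0.037337i  product -0.025159+0.007278i
  m=+5: Y*=+0.010253-0.005228i  Y=-0.040625+0.338178i  product +0.001352+0.003680i
Σ over m = -0.302003+0.000000i; ×(4π/11) → -0.345007+0.000000i. Real part: -0.345007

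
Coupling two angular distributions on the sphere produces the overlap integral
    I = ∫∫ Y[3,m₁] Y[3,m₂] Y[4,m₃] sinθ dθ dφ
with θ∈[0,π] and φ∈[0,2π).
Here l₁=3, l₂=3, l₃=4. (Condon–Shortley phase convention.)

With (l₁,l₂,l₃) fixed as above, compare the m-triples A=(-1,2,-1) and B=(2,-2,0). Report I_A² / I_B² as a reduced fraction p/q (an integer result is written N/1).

l's match ⇒ only the (l;m) 3-j factors differ between A and B.
A: triangle coeff Δ(3,3,4) = 1/34650; Σ_t [1,2]: t=1:−1/144 t=2:+1/48 = 1/72; (3j)²=16/693 [(3 3 4; -1 2 -1)], sign=-1
B: triangle coeff Δ(3,3,4) = 1/34650; Σ_t [0,1]: t=0:+1/72 t=1:−1/576 = 7/576; (3j)²=7/198 [(3 3 4; 2 -2 0)], sign=+1
I_A²/I_B² = (16/693)/(7/198) = 32/49

32/49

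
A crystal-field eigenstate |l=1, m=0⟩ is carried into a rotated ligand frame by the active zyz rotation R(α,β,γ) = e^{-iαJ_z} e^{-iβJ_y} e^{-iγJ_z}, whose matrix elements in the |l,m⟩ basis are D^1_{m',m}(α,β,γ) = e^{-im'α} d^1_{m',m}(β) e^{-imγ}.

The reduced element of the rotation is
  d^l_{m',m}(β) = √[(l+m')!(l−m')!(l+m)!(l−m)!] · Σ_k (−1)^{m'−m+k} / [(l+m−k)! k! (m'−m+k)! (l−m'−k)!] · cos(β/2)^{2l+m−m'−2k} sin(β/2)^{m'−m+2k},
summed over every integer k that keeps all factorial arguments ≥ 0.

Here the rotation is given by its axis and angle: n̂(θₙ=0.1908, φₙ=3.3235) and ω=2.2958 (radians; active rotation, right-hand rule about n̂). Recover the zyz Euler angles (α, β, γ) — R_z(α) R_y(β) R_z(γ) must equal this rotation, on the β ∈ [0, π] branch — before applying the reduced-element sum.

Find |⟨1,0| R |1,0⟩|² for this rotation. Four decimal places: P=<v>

Axis–angle → zyz. n̂ = (sinθₙcosφₙ, sinθₙsinφₙ, cosθₙ) = (-0.186515, -0.034308, +0.981853), ω = 2.2958.
R = I cosω + sinω [n̂]ₓ + (1−cosω) n̂n̂ᵀ gives
  R = [-0.605281, -0.724272, -0.330251; +0.745556, -0.661181, +0.083583; -0.278892, -0.195629, +0.940185]
β = atan2(√(R₁₃²+R₂₃²), R₃₃) = 0.347623; α = atan2(R₂₃, R₁₃) mod 2π = 2.893708; γ = atan2(R₃₂, −R₃₁) mod 2π = 5.671486
Split into d^1_{0,0}(β=0.3476) × two z-phases.
c=cos(0.347623/2)=0.984933, s=sin(0.347623/2)=0.172938; N=√[1·1·1·1]=1.000000
Admissible k: 0..1 (factorial args all ≥0)
  k=0: (−1)^0·1.0000/(1)·0.9849^2·0.1729^0 = +0.970093
  k=1: (−1)^1·1.0000/(1)·0.9849^0·0.1729^2 = -0.029907
d^1_{0,0}(0.3476) = +0.970093 -0.029907 = +0.940185
|D^1_{0,0}|² = |d^1_{0,0}(β)|² = (+0.940185)² = 0.883948 (the z-rotation phases have unit modulus)

P=0.8839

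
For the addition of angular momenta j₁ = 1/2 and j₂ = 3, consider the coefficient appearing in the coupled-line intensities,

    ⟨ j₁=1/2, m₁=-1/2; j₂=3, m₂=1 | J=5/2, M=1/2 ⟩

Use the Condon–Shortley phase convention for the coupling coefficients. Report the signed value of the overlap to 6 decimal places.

−√(4/7) ≈ -0.755929

j₁+j₂−J=1  J+j₁−j₂=0  J−j₁+j₂=5  j₁+j₂+J+1=7
(j₁±m₁, j₂±m₂, J±M) = (0,1,4,2,3,2)
P² = 576/7
sum k=1..1:
  [1] −1/12 = -1/12
S = -1/12
C² = P²·S² = 4/7 ; C = -0.755929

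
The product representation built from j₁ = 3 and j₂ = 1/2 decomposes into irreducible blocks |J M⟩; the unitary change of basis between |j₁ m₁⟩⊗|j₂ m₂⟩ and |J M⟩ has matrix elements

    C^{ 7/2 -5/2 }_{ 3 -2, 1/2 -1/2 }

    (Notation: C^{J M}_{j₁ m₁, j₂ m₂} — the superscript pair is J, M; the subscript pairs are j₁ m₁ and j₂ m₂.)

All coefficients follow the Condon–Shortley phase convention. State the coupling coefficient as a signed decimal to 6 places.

+0.925820  (= +√(6/7))

√[8·0!6!1!/8! · 1!5!0!1!1!6!] = √(86400/7)
  +(−1)^0/∏(0,0,5,0,1,1)! = 1/120  (running 1/120)
⟨..|..⟩ = √(86400/7)·(1/120) = +0.925820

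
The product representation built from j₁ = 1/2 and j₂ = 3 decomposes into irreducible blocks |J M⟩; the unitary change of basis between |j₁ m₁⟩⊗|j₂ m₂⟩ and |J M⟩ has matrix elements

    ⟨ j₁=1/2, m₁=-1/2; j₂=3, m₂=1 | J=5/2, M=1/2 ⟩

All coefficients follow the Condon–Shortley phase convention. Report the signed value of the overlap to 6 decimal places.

triangle: 1!×0!×5!/7! = 120/5040
(j±m)!: 0!×1!×4!×2!×3!×2! = 576
prefactor² = (2J+1)×Δ×N² = 576/7
  k=1: −1/(1!×0!×0!×3!×0!×2!) = -1/12
Σ = -1/12  ⇒  CG² = 576/7×(-1/12)² = 4/7
CG = −√(4/7) = -0.755929

−√(4/7) = -0.755929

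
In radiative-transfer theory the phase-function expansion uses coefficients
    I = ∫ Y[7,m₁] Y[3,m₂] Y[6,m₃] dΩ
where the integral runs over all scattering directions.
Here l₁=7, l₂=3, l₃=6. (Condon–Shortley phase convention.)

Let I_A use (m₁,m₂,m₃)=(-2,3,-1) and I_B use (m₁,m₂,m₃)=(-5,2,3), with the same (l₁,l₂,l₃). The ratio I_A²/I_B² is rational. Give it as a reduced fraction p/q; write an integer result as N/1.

2646/1375

Same 7,3,6: normalisation and zero-m 3j drop out of the ratio.
A: Δ: 4! 10! 2! / 17! → 1/2042040; sum: t=4:+1/691200 = 1/691200; 3j²(7 3 6; -2 3 -1) = Δ·Π!·Σ² = 189/9724  (sign -1)
B: Δ: 4! 10! 2! / 17! → 1/2042040; sum: t=3:−1/4354560 t=4:+1/1935360 = 1/3483648; 3j²(7 3 6; -5 2 3) = Δ·Π!·Σ² = 125/12376  (sign -1)
I_A²/I_B² = (189/9724)/(125/12376) = 2646/1375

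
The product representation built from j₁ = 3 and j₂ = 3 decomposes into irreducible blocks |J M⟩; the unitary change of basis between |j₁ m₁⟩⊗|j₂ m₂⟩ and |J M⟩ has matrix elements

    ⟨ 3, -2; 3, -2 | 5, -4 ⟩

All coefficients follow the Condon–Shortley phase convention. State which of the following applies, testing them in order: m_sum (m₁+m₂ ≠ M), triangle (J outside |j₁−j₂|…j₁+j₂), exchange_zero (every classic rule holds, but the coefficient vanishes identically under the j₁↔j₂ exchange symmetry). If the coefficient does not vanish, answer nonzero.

exchange_zero

m-sum: m₁+m₂ = -2+(-2) = -4, M = -4  ✓
triangle: |j₁−j₂| = 0 ≤ J = 5 ≤ j₁+j₂ = 6  ✓
exchange: j₁=j₂ and m₁=m₂, and (−1)^(j₁+j₂−J) = (−1)^1 = −1 forces ⟨j₁m₁;j₂m₂|JM⟩ = −⟨j₂m₂;j₁m₁|JM⟩ = −⟨j₁m₁;j₂m₂|JM⟩ ⇒ the coefficient vanishes identically
Racah sum check: Σ_k collapses to 0 ⇒ CG = 0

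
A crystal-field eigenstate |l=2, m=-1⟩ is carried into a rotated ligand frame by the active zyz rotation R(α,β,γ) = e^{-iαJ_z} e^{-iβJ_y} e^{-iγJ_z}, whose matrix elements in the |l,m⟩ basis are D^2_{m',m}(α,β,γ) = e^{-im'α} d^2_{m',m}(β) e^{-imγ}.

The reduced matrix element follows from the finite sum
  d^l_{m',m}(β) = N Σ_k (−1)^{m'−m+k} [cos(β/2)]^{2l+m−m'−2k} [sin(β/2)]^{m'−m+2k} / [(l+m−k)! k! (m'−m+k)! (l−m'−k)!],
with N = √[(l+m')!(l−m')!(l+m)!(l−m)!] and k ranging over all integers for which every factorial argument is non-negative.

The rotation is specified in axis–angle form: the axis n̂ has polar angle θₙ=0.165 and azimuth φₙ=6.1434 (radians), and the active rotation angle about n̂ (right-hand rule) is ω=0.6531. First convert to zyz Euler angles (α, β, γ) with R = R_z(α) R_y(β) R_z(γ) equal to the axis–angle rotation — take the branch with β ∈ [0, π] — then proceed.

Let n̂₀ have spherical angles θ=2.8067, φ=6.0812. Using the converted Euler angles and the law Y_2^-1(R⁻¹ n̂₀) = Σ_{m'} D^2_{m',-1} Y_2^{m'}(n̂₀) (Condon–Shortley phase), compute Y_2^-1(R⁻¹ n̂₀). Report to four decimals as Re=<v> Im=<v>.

Axis–angle → zyz. n̂ = (sinθₙcosφₙ, sinθₙsinφₙ, cosθₙ) = (+0.162650, -0.022885, +0.986418), ω = 0.6531.
R = I cosω + sinω [n̂]ₓ + (1−cosω) n̂n̂ᵀ gives
  R = [+0.799648, -0.600164, +0.019112; +0.598632, +0.794312, -0.103480; +0.046924, +0.094189, +0.994448]
β = atan2(√(R₁₃²+R₂₃²), R₃₃) = 0.105426; α = atan2(R₂₃, R₁₃) mod 2π = 4.895021; γ = atan2(R₃₂, −R₃₁) mod 2π = 2.032999
Need the full column D^2_{m',-1} for m'=−2..2 at α=4.8950, β=0.1054, γ=2.0330.
cos(β/2)=0.998611, sin(β/2)=0.052688
d^2_{-2,-1}: single k=1 term ⇒ +0.104938;  D = +0.077258-0.071016i
d^2_{-1,-1}: k∈[0..1] ⇒ +0.994456 -0.008305 = +0.986150;  D = +0.788130+0.592743i
d^2_{0,-1}: k∈[0..1] ⇒ -0.128523 +0.000358 = -0.128165;  D = +0.057151-0.114717i
d^2_{1,-1}: k∈[0..1] ⇒ +0.008305 -0.000008 = +0.008297;  D = -0.007975-0.002290i
d^2_{2,-1}: single k=0 term ⇒ -0.000292;  D = -0.000028+0.000291i
Y_2^{m'}(θ=2.8067,φ=6.0812) and Σ D·Y over m':
  (+0.0773-0.0710i)·(+0.0384+0.0164i)  (+0.7881+0.5927i)·(-0.2349-0.0481i)  (+0.0572-0.1147i)·(+0.5286+0.0000i)  (-0.0080-0.0023i)·(+0.2349-0.0481i)  (-0.0000+0.0003i)·(+0.0384-0.0164i)
Y_2^-1(R⁻¹ n̂) = -0.124282-0.239406i

Re=-0.1243 Im=-0.2394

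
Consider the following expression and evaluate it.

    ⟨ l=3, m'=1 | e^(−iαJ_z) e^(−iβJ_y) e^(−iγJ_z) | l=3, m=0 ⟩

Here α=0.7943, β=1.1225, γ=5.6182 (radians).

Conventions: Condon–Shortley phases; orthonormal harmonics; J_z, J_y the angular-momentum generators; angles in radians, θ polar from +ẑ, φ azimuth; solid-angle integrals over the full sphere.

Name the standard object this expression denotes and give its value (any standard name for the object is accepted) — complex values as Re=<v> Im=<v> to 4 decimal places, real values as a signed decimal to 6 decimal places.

Wigner D-matrix element, Re=0.0166 Im=-0.0169

This is a Wigner D-matrix element — the rotation-matrix element ⟨l m'| R(α,β,γ) |l m⟩ in the angular-momentum basis.
Split into d^3_{1,0}(β=1.1225) × two z-phases.
With c≡cos(β/2)=0.846590 and s≡sin(β/2)=0.532245, N=[24·2·6·6]^{1/2}=41.569219
k∈{0,1,2} keeps every argument non-negative
  k=0: (−1)^1·41.5692/(12)·0.8466^5·0.5322^1 = -0.801805
  k=1: (−1)^2·41.5692/(4)·0.8466^3·0.5322^3 = +0.950750
  k=2: (−1)^3·41.5692/(12)·0.8466^1·0.5322^5 = -0.125263
d^3_{1,0}(1.1225) = -0.801805 +0.950750 -0.125263 = +0.023682
Phases: e^{-i·(1)·0.7943}=+0.700784-0.713373i, e^{-i·(0)·5.6182}=+1.000000+0.000000i ⇒ D=+0.016596-0.016894i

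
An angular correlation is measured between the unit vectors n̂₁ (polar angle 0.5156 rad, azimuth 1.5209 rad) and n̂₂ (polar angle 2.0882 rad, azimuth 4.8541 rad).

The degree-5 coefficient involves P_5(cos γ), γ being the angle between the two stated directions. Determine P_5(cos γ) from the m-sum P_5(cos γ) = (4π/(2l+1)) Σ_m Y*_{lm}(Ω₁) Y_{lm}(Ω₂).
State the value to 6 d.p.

0.282177

Expand P_5 via completeness: Σ_{m} conj(Y_{5,m}) at Ω₁ times Y_{5,m} at Ω₂ —
  [-5]  conj(Y_{5,-5})(Ω₁) = +0.003339+0.013106i ; Y_{5,-5}(Ω₂) = +0.149766+0.174752i ; Δ = -0.001790+0.002546i
  [-4]  conj(Y_{5,-4})(Ω₁) = +0.073967-0.014962i ; Y_{5,-4}(Ω₂) = -0.349419+0.222414i ; Δ = -0.022518+0.021679i
  [-3]  conj(Y_{5,-3})(Ω₁) = -0.035941-0.238310i ; Y_{5,-3}(Ω₂) = -0.112577-0.248656i ; Δ = -0.055211+0.035765i
  [-2]  conj(Y_{5,-2})(Ω₁) = -0.453205+0.045377i ; Y_{5,-2}(Ω₂) = -0.161731+0.047106i ; Δ = +0.071160-0.028688i
  [-1]  conj(Y_{5,-1})(Ω₁) = +0.019172+0.383917i ; Y_{5,-1}(Ω₂) = -0.045927-0.321916i ; Δ = +0.122709-0.023804i
  [+0]  conj(Y_{5,0})(Ω₁) = -0.192360-0.000000i ; Y_{5,0}(Ω₂) = -0.095164+0.000000i ; Δ = +0.018306+0.000000i
  [+1]  conj(Y_{5,1})(Ω₁) = -0.019172+0.383917i ; Y_{5,1}(Ω₂) = +0.045927-0.321916i ; Δ = +0.122709+0.023804i
  [+2]  conj(Y_{5,2})(Ω₁) = -0.453205-0.045377i ; Y_{5,2}(Ω₂) = -0.161731-0.047106i ; Δ = +0.071160+0.028688i
  [+3]  conj(Y_{5,3})(Ω₁) = +0.035941-0.238310i ; Y_{5,3}(Ω₂) = +0.112577-0.248656i ; Δ = -0.055211-0.035765i
  [+4]  conj(Y_{5,4})(Ω₁) = +0.073967+0.014962i ; Y_{5,4}(Ω₂) = -0.349419-0.222414i ; Δ = -0.022518-0.021679i
  [+5]  conj(Y_{5,5})(Ω₁) = -0.003339+0.013106i ; Y_{5,5}(Ω₂) = -0.149766+0.174752i ; Δ = -0.001790-0.002546i
Σ over m = +0.247005-0.000000i; ×(4π/11) → +0.282177-0.000000i. Real part: 0.282177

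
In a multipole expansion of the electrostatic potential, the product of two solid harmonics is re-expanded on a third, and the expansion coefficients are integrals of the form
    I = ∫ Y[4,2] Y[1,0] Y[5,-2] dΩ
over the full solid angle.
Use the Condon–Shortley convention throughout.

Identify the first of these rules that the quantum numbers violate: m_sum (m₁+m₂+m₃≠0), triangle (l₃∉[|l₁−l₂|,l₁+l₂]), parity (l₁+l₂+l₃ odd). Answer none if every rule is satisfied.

none

azimuthal sum: 2 + 0 − 2 = 0  ✓
3 ≤ 5 ≤ 5 (triangle on l)  ✓
L = 4 + 1 + 5 = 10 (even)  ✓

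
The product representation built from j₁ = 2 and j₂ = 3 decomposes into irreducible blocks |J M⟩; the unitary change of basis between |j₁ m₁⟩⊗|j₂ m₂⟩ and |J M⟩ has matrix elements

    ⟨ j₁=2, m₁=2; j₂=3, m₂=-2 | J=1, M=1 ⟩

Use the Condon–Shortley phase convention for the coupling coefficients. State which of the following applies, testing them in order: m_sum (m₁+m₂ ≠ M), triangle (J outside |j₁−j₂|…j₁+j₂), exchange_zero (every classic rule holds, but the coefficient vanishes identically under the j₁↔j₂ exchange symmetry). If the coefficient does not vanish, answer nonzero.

m_sum

m-sum: m₁+m₂ = 2+(-2) = 0, M = 1  ✗ ⇒ coefficient is 0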